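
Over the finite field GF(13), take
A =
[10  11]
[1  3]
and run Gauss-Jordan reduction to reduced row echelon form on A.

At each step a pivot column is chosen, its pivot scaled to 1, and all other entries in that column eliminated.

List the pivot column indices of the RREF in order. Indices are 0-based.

pivot(0,0)=10: scale R0 → (1, 5)
  clear (1,0): R1 −= (1)R0 → (0, 11)
pivot(1,1)=11: scale R1 → (0, 1)
  clear (0,1): R0 −= (5)R1 → (1, 0)

pivot columns: 0, 1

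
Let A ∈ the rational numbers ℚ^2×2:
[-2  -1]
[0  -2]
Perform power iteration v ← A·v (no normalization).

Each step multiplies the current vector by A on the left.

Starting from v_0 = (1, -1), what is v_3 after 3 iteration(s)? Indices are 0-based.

v_3 = (4, 8)

v_0 = (1, -1).
v_1 = A·v_0 = (-1, 2).
v_2 = A·v_1 = (0, -4).
v_3 = A·v_2 = (4, 8).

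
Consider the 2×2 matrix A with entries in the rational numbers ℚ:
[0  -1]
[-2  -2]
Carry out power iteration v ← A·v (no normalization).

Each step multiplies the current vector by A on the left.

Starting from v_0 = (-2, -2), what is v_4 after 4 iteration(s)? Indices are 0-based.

v_4 = (-56, -152)

v_0 = (-2, -2).
v_1 = A·v_0 = (2, 8).
v_2 = A·v_1 = (-8, -20).
v_3 = A·v_2 = (20, 56).
v_4 = A·v_3 = (-56, -152).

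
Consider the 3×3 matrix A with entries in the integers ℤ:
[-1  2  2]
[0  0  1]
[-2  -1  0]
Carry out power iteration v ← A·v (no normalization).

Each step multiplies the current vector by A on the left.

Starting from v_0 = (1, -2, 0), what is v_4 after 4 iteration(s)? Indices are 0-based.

v_4 = (-15, -10, -40)

v_0 = (1, -2, 0).
v_1 = A·v_0 = (-5, 0, 0).
v_2 = A·v_1 = (5, 0, 10).
v_3 = A·v_2 = (15, 10, -10).
v_4 = A·v_3 = (-15, -10, -40).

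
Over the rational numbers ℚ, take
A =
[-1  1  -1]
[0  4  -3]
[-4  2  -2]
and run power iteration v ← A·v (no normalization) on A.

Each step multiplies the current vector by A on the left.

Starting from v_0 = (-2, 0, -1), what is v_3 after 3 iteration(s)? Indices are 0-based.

v_0 = (-2, 0, -1).
v_1 = A·v_0 = (3, 3, 10).
v_2 = A·v_1 = (-10, -18, -26).
v_3 = A·v_2 = (18, 6, 56).

v_3 = (18, 6, 56)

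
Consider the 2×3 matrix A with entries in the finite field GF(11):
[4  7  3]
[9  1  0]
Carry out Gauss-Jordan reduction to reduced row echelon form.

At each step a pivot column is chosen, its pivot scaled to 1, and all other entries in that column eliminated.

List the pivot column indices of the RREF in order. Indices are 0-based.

pivot columns: 0, 1

step 1: normalize row 0 (÷4) = (1, 10, 9)
  row 1: subtract 9×row0 = (0, 10, 7)
step 2: normalize row 1 (÷10) = (0, 1, 4)
  row 0: subtract 10×row1 = (1, 0, 2)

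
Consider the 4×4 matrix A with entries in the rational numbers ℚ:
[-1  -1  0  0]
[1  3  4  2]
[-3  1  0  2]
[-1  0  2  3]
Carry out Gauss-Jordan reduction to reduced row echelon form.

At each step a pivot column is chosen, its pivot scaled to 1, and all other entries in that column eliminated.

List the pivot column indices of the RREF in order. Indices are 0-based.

pivot(0,0)=-1: scale R0 → (1, 1, 0, 0)
  clear (1,0): R1 −= (1)R0 → (0, 2, 4, 2)
  clear (2,0): R2 −= (-3)R0 → (0, 4, 0, 2)
  clear (3,0): R3 −= (-1)R0 → (0, 1, 2, 3)
pivot(1,1)=2: scale R1 → (0, 1, 2, 1)
  clear (0,1): R0 −= (1)R1 → (1, 0, -2, -1)
  clear (2,1): R2 −= (4)R1 → (0, 0, -8, -2)
  clear (3,1): R3 −= (1)R1 → (0, 0, 0, 2)
pivot(2,2)=-8: scale R2 → (0, 0, 1, 1/4)
  clear (0,2): R0 −= (-2)R2 → (1, 0, 0, -1/2)
  clear (1,2): R1 −= (2)R2 → (0, 1, 0, 1/2)
pivot(3,3)=2: scale R3 → (0, 0, 0, 1)
  clear (0,3): R0 −= (-1/2)R3 → (1, 0, 0, 0)
  clear (1,3): R1 −= (1/2)R3 → (0, 1, 0, 0)
  clear (2,3): R2 −= (1/4)R3 → (0, 0, 1, 0)

pivot columns: 0, 1, 2, 3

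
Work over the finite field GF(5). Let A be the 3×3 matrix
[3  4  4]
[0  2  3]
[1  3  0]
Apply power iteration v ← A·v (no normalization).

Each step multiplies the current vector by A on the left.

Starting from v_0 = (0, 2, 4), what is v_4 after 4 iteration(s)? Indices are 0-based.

v_0 = (0, 2, 4).
v_1 = A·v_0 = (4, 1, 1).
v_2 = A·v_1 = (0, 0, 2).
v_3 = A·v_2 = (3, 1, 0).
v_4 = A·v_3 = (3, 2, 1).

v_4 = (3, 2, 1)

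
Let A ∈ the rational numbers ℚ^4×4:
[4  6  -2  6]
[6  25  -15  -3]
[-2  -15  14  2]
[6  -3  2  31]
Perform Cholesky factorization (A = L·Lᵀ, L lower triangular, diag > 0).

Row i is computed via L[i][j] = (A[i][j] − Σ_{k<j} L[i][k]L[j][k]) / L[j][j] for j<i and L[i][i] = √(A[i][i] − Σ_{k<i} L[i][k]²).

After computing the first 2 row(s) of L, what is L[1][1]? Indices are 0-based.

L[1][1] = 4

Step 1: L[0][0] = √(4) = 2.
  L[1][0] = (6) / L[0][0] = 3.
Step 2: L[1][1] = √(16) = 4.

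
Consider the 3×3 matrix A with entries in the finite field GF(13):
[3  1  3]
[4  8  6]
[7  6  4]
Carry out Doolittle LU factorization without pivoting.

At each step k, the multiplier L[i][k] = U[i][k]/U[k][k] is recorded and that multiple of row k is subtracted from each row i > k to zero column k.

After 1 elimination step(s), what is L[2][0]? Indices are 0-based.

L[2][0] = 11

[col 0] pivot 3
  R1 -= 10*R0 → (0, 11, 2)  (L[1][0] := 10)
  R2 -= 11*R0 → (0, 8, 10)  (L[2][0] := 11)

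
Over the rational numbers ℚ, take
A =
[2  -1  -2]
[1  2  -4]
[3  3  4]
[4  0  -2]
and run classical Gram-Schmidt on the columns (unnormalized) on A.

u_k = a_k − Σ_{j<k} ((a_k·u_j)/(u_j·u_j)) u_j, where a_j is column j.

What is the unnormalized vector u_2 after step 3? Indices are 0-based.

u_2 = (-242/339, -1678/339, 346/113, -238/339)

Step 1: u_0 = a_0 = (2, 1, 3, 4).
Step 2: u_1 = a_1 − (3/10)·u_0 = (-8/5, 17/10, 21/10, -6/5).
Step 3: u_2 = a_2 − (-2/15)·u_0 − (72/113)·u_1 = (-242/339, -1678/339, 346/113, -238/339).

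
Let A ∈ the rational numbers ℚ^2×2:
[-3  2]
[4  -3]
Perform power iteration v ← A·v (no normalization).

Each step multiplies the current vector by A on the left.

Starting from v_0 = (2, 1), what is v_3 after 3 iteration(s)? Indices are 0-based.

v_3 = (-128, 181)

v_0 = (2, 1).
v_1 = A·v_0 = (-4, 5).
v_2 = A·v_1 = (22, -31).
v_3 = A·v_2 = (-128, 181).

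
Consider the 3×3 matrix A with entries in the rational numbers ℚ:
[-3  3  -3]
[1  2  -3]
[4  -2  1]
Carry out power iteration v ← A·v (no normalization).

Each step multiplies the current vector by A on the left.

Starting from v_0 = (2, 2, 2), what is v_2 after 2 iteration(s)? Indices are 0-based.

v_2 = (0, -24, -18)

v_0 = (2, 2, 2).
v_1 = A·v_0 = (-6, 0, 6).
v_2 = A·v_1 = (0, -24, -18).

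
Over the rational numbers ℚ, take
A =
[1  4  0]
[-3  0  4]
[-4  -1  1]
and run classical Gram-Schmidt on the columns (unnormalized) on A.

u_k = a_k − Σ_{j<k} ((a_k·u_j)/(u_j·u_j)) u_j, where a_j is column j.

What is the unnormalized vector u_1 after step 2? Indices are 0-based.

Step 1: u_0 = a_0 = (1, -3, -4).
Step 2: u_1 = a_1 − (4/13)·u_0 = (48/13, 12/13, 3/13).

u_1 = (48/13, 12/13, 3/13)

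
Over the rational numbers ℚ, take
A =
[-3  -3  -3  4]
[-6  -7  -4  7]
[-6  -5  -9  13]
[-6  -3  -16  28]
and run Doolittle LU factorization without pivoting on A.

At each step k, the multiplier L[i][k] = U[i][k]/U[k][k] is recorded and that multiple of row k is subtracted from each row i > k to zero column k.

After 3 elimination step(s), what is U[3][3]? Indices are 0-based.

U[3][3] = 1

[col 0] pivot -3
  R1 -= 2*R0 → (0, -1, 2, -1)  (L[1][0] := 2)
  R2 -= 2*R0 → (0, 1, -3, 5)  (L[2][0] := 2)
  R3 -= 2*R0 → (0, 3, -10, 20)  (L[3][0] := 2)
[col 1] pivot -1
  R2 -= -1*R1 → (0, 0, -1, 4)  (L[2][1] := -1)
  R3 -= -3*R1 → (0, 0, -4, 17)  (L[3][1] := -3)
[col 2] pivot -1
  R3 -= 4*R2 → (0, 0, 0, 1)  (L[3][2] := 4)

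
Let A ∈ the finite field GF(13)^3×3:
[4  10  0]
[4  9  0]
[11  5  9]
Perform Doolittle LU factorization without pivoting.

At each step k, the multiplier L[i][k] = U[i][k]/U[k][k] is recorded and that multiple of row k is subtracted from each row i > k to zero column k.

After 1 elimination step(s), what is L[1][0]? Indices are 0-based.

L[1][0] = 1

k=0: U[0][0]=4
  eliminate (1,0): mult=1, new row 1: (0, 12, 0); set L[1][0]=1
  eliminate (2,0): mult=6, new row 2: (0, 10, 9); set L[2][0]=6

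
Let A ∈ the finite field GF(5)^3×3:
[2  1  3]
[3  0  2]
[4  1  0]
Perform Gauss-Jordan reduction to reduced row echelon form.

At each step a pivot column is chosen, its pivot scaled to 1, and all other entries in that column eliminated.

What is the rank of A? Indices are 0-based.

pivot(0,0)=2: scale R0 → (1, 3, 4)
  clear (1,0): R1 −= (3)R0 → (0, 1, 0)
  clear (2,0): R2 −= (4)R0 → (0, 4, 4)
pivot(1,1)=1: scale R1 → (0, 1, 0)
  clear (0,1): R0 −= (3)R1 → (1, 0, 4)
  clear (2,1): R2 −= (4)R1 → (0, 0, 4)
pivot(2,2)=4: scale R2 → (0, 0, 1)
  clear (0,2): R0 −= (4)R2 → (1, 0, 0)

rank = 3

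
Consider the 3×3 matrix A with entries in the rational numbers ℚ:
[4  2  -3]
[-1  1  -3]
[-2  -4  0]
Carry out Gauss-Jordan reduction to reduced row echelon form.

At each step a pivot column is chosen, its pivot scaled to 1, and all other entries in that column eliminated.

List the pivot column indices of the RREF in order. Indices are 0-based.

[1] R0 /= 4  ⇒  (1, 1/2, -3/4)
     R1 -= -1·R0  ⇒  (0, 3/2, -15/4)
     R2 -= -2·R0  ⇒  (0, -3, -3/2)
[2] R1 /= 3/2  ⇒  (0, 1, -5/2)
     R0 -= 1/2·R1  ⇒  (1, 0, 1/2)
     R2 -= -3·R1  ⇒  (0, 0, -9)
[3] R2 /= -9  ⇒  (0, 0, 1)
     R0 -= 1/2·R2  ⇒  (1, 0, 0)
     R1 -= -5/2·R2  ⇒  (0, 1, 0)

pivot columns: 0, 1, 2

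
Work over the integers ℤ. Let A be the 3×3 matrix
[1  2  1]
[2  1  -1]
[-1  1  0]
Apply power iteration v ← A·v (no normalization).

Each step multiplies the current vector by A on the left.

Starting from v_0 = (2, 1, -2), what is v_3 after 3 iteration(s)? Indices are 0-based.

v_0 = (2, 1, -2).
v_1 = A·v_0 = (2, 7, -1).
v_2 = A·v_1 = (15, 12, 5).
v_3 = A·v_2 = (44, 37, -3).

v_3 = (44, 37, -3)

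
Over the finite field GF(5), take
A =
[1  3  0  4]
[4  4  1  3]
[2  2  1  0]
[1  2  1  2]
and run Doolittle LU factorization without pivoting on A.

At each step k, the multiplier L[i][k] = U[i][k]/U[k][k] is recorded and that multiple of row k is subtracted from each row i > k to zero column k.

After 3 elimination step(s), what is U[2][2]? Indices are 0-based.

k=0: U[0][0]=1
  eliminate (1,0): mult=4, new row 1: (0, 2, 1, 2); set L[1][0]=4
  eliminate (2,0): mult=2, new row 2: (0, 1, 1, 2); set L[2][0]=2
  eliminate (3,0): mult=1, new row 3: (0, 4, 1, 3); set L[3][0]=1
k=1: U[1][1]=2
  eliminate (2,1): mult=3, new row 2: (0, 0, 3, 1); set L[2][1]=3
  eliminate (3,1): mult=2, new row 3: (0, 0, 4, 4); set L[3][1]=2
k=2: U[2][2]=3
  eliminate (3,2): mult=3, new row 3: (0, 0, 0, 1); set L[3][2]=3

U[2][2] = 3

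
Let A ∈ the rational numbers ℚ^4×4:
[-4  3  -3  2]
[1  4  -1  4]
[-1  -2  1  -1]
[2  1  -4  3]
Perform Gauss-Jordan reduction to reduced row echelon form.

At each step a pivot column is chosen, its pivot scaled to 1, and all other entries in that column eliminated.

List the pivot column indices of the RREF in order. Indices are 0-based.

pivot columns: 0, 1, 2, 3

pivot(0,0)=-4: scale R0 → (1, -3/4, 3/4, -1/2)
  clear (1,0): R1 −= (1)R0 → (0, 19/4, -7/4, 9/2)
  clear (2,0): R2 −= (-1)R0 → (0, -11/4, 7/4, -3/2)
  clear (3,0): R3 −= (2)R0 → (0, 5/2, -11/2, 4)
pivot(1,1)=19/4: scale R1 → (0, 1, -7/19, 18/19)
  clear (0,1): R0 −= (-3/4)R1 → (1, 0, 9/19, 4/19)
  clear (2,1): R2 −= (-11/4)R1 → (0, 0, 14/19, 21/19)
  clear (3,1): R3 −= (5/2)R1 → (0, 0, -87/19, 31/19)
pivot(2,2)=14/19: scale R2 → (0, 0, 1, 3/2)
  clear (0,2): R0 −= (9/19)R2 → (1, 0, 0, -1/2)
  clear (1,2): R1 −= (-7/19)R2 → (0, 1, 0, 3/2)
  clear (3,2): R3 −= (-87/19)R2 → (0, 0, 0, 17/2)
pivot(3,3)=17/2: scale R3 → (0, 0, 0, 1)
  clear (0,3): R0 −= (-1/2)R3 → (1, 0, 0, 0)
  clear (1,3): R1 −= (3/2)R3 → (0, 1, 0, 0)
  clear (2,3): R2 −= (3/2)R3 → (0, 0, 1, 0)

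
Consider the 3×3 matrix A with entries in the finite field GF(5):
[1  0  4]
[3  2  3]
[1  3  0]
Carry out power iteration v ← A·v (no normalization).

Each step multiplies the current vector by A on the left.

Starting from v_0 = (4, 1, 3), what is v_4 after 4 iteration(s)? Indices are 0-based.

v_0 = (4, 1, 3).
v_1 = A·v_0 = (1, 3, 2).
v_2 = A·v_1 = (4, 0, 0).
v_3 = A·v_2 = (4, 2, 4).
v_4 = A·v_3 = (0, 3, 0).

v_4 = (0, 3, 0)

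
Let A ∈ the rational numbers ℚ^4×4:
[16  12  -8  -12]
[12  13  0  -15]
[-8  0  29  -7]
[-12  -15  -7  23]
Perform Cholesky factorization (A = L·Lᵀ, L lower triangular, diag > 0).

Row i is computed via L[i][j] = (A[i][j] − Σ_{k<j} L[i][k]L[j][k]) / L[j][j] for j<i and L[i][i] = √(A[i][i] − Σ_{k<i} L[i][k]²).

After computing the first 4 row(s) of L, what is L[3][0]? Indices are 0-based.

L[3][0] = -3

Step 1: L[0][0] = √(16) = 4.
  L[1][0] = (12) / L[0][0] = 3.
Step 2: L[1][1] = √(4) = 2.
  L[2][0] = (-8) / L[0][0] = -2.
  L[2][1] = (6) / L[1][1] = 3.
Step 3: L[2][2] = √(16) = 4.
  L[3][0] = (-12) / L[0][0] = -3.
  L[3][1] = (-6) / L[1][1] = -3.
  L[3][2] = (-4) / L[2][2] = -1.
Step 4: L[3][3] = √(4) = 2.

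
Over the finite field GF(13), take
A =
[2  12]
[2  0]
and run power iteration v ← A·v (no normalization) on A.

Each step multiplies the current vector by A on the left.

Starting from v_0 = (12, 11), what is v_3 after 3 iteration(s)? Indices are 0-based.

v_0 = (12, 11).
v_1 = A·v_0 = (0, 11).
v_2 = A·v_1 = (2, 0).
v_3 = A·v_2 = (4, 4).

v_3 = (4, 4)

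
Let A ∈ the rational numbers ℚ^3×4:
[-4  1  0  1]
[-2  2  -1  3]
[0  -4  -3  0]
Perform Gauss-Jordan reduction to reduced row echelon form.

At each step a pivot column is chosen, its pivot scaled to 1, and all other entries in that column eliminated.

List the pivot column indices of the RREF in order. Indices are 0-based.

pivot columns: 0, 1, 2

pivot(0,0)=-4: scale R0 → (1, -1/4, 0, -1/4)
  clear (1,0): R1 −= (-2)R0 → (0, 3/2, -1, 5/2)
pivot(1,1)=3/2: scale R1 → (0, 1, -2/3, 5/3)
  clear (0,1): R0 −= (-1/4)R1 → (1, 0, -1/6, 1/6)
  clear (2,1): R2 −= (-4)R1 → (0, 0, -17/3, 20/3)
pivot(2,2)=-17/3: scale R2 → (0, 0, 1, -20/17)
  clear (0,2): R0 −= (-1/6)R2 → (1, 0, 0, -1/34)
  clear (1,2): R1 −= (-2/3)R2 → (0, 1, 0, 15/17)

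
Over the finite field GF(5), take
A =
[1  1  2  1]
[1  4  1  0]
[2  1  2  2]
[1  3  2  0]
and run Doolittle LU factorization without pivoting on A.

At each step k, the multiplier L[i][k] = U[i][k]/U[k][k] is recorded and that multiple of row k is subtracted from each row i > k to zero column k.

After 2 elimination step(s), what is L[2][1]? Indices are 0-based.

L[2][1] = 3

k=0: U[0][0]=1
  eliminate (1,0): mult=1, new row 1: (0, 3, 4, 4); set L[1][0]=1
  eliminate (2,0): mult=2, new row 2: (0, 4, 3, 0); set L[2][0]=2
  eliminate (3,0): mult=1, new row 3: (0, 2, 0, 4); set L[3][0]=1
k=1: U[1][1]=3
  eliminate (2,1): mult=3, new row 2: (0, 0, 1, 3); set L[2][1]=3
  eliminate (3,1): mult=4, new row 3: (0, 0, 4, 3); set L[3][1]=4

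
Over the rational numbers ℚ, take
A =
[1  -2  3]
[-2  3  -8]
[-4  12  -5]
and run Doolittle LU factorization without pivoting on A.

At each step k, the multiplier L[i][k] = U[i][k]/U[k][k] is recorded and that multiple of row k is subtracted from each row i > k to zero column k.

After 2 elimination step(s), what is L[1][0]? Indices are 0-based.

L[1][0] = -2

[col 0] pivot 1
  R1 -= -2*R0 → (0, -1, -2)  (L[1][0] := -2)
  R2 -= -4*R0 → (0, 4, 7)  (L[2][0] := -4)
[col 1] pivot -1
  R2 -= -4*R1 → (0, 0, -1)  (L[2][1] := -4)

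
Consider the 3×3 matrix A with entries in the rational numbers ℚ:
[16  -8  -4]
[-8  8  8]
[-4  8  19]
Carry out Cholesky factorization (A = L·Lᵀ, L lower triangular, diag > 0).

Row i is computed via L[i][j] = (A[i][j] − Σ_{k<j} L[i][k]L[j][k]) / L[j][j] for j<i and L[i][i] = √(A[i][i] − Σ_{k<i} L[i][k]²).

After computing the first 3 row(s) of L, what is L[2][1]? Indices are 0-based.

Step 1: L[0][0] = √(16) = 4.
  L[1][0] = (-8) / L[0][0] = -2.
Step 2: L[1][1] = √(4) = 2.
  L[2][0] = (-4) / L[0][0] = -1.
  L[2][1] = (6) / L[1][1] = 3.
Step 3: L[2][2] = √(9) = 3.

L[2][1] = 3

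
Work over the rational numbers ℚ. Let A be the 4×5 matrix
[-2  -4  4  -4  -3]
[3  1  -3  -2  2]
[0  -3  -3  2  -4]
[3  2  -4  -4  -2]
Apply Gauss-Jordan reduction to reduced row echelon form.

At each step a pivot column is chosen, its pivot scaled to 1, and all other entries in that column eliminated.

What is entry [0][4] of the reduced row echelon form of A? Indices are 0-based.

M[0][4] = 83/25

pivot(0,0)=-2: scale R0 → (1, 2, -2, 2, 3/2)
  clear (1,0): R1 −= (3)R0 → (0, -5, 3, -8, -5/2)
  clear (3,0): R3 −= (3)R0 → (0, -4, 2, -10, -13/2)
pivot(1,1)=-5: scale R1 → (0, 1, -3/5, 8/5, 1/2)
  clear (0,1): R0 −= (2)R1 → (1, 0, -4/5, -6/5, 1/2)
  clear (2,1): R2 −= (-3)R1 → (0, 0, -24/5, 34/5, -5/2)
  clear (3,1): R3 −= (-4)R1 → (0, 0, -2/5, -18/5, -9/2)
pivot(2,2)=-24/5: scale R2 → (0, 0, 1, -17/12, 25/48)
  clear (0,2): R0 −= (-4/5)R2 → (1, 0, 0, -7/3, 11/12)
  clear (1,2): R1 −= (-3/5)R2 → (0, 1, 0, 3/4, 13/16)
  clear (3,2): R3 −= (-2/5)R2 → (0, 0, 0, -25/6, -103/24)
pivot(3,3)=-25/6: scale R3 → (0, 0, 0, 1, 103/100)
  clear (0,3): R0 −= (-7/3)R3 → (1, 0, 0, 0, 83/25)
  clear (1,3): R1 −= (3/4)R3 → (0, 1, 0, 0, 1/25)
  clear (2,3): R2 −= (-17/12)R3 → (0, 0, 1, 0, 99/50)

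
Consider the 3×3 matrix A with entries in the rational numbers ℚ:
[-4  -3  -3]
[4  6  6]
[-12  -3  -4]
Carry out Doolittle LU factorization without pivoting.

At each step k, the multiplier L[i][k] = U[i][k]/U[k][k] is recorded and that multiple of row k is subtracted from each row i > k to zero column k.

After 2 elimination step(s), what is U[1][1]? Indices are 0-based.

U[1][1] = 3

[col 0] pivot -4
  R1 -= -1*R0 → (0, 3, 3)  (L[1][0] := -1)
  R2 -= 3*R0 → (0, 6, 5)  (L[2][0] := 3)
[col 1] pivot 3
  R2 -= 2*R1 → (0, 0, -1)  (L[2][1] := 2)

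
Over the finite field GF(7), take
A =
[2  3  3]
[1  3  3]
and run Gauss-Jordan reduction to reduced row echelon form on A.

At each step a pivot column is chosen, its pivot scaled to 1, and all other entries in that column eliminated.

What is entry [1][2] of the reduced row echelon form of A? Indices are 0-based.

[1] R0 /= 2  ⇒  (1, 5, 5)
     R1 -= 1·R0  ⇒  (0, 5, 5)
[2] R1 /= 5  ⇒  (0, 1, 1)
     R0 -= 5·R1  ⇒  (1, 0, 0)

M[1][2] = 1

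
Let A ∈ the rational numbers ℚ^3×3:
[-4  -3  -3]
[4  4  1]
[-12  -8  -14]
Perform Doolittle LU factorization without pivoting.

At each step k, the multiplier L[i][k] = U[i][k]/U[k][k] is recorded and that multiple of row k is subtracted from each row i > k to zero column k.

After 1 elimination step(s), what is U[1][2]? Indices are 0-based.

U[1][2] = -2

[col 0] pivot -4
  R1 -= -1*R0 → (0, 1, -2)  (L[1][0] := -1)
  R2 -= 3*R0 → (0, 1, -5)  (L[2][0] := 3)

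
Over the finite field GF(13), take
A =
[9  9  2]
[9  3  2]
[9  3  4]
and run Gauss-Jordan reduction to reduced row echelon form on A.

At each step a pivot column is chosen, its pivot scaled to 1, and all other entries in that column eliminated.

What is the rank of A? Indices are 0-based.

rank = 3

[1] R0 /= 9  ⇒  (1, 1, 6)
     R1 -= 9·R0  ⇒  (0, 7, 0)
     R2 -= 9·R0  ⇒  (0, 7, 2)
[2] R1 /= 7  ⇒  (0, 1, 0)
     R0 -= 1·R1  ⇒  (1, 0, 6)
     R2 -= 7·R1  ⇒  (0, 0, 2)
[3] R2 /= 2  ⇒  (0, 0, 1)
     R0 -= 6·R2  ⇒  (1, 0, 0)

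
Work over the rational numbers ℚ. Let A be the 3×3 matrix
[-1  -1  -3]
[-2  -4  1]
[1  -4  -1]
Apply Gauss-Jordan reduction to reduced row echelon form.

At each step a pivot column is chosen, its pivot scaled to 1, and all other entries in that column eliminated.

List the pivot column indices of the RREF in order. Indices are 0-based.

pivot columns: 0, 1, 2

pivot(0,0)=-1: scale R0 → (1, 1, 3)
  clear (1,0): R1 −= (-2)R0 → (0, -2, 7)
  clear (2,0): R2 −= (1)R0 → (0, -5, -4)
pivot(1,1)=-2: scale R1 → (0, 1, -7/2)
  clear (0,1): R0 −= (1)R1 → (1, 0, 13/2)
  clear (2,1): R2 −= (-5)R1 → (0, 0, -43/2)
pivot(2,2)=-43/2: scale R2 → (0, 0, 1)
  clear (0,2): R0 −= (13/2)R2 → (1, 0, 0)
  clear (1,2): R1 −= (-7/2)R2 → (0, 1, 0)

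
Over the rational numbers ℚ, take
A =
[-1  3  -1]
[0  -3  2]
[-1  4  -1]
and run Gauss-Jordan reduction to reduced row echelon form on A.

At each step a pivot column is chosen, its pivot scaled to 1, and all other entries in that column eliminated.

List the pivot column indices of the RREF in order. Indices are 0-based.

[1] R0 /= -1  ⇒  (1, -3, 1)
     R2 -= -1·R0  ⇒  (0, 1, 0)
[2] R1 /= -3  ⇒  (0, 1, -2/3)
     R0 -= -3·R1  ⇒  (1, 0, -1)
     R2 -= 1·R1  ⇒  (0, 0, 2/3)
[3] R2 /= 2/3  ⇒  (0, 0, 1)
     R0 -= -1·R2  ⇒  (1, 0, 0)
     R1 -= -2/3·R2  ⇒  (0, 1, 0)

pivot columns: 0, 1, 2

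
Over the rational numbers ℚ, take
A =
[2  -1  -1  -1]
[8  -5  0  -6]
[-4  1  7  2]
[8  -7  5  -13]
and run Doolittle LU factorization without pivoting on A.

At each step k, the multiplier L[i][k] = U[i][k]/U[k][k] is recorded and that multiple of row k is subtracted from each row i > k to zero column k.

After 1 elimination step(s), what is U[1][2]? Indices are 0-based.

U[1][2] = 4

[col 0] pivot 2
  R1 -= 4*R0 → (0, -1, 4, -2)  (L[1][0] := 4)
  R2 -= -2*R0 → (0, -1, 5, 0)  (L[2][0] := -2)
  R3 -= 4*R0 → (0, -3, 9, -9)  (L[3][0] := 4)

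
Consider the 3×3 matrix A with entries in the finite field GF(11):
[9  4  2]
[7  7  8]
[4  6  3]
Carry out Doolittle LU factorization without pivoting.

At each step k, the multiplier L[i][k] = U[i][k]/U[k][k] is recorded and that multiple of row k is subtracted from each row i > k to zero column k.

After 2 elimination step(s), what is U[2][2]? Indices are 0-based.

U[2][2] = 8

k=0: U[0][0]=9
  eliminate (1,0): mult=2, new row 1: (0, 10, 4); set L[1][0]=2
  eliminate (2,0): mult=9, new row 2: (0, 3, 7); set L[2][0]=9
k=1: U[1][1]=10
  eliminate (2,1): mult=8, new row 2: (0, 0, 8); set L[2][1]=8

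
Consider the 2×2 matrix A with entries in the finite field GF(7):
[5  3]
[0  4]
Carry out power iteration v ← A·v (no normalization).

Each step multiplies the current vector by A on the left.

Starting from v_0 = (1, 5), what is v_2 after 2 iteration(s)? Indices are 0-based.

v_2 = (6, 3)

v_0 = (1, 5).
v_1 = A·v_0 = (6, 6).
v_2 = A·v_1 = (6, 3).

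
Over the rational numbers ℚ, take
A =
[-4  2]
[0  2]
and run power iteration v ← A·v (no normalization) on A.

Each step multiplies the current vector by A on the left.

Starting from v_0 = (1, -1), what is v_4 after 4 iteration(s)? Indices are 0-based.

v_4 = (336, -16)

v_0 = (1, -1).
v_1 = A·v_0 = (-6, -2).
v_2 = A·v_1 = (20, -4).
v_3 = A·v_2 = (-88, -8).
v_4 = A·v_3 = (336, -16).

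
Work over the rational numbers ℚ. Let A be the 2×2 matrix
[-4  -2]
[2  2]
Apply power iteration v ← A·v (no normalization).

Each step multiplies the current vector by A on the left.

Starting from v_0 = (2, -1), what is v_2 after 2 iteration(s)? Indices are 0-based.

v_2 = (20, -8)

v_0 = (2, -1).
v_1 = A·v_0 = (-6, 2).
v_2 = A·v_1 = (20, -8).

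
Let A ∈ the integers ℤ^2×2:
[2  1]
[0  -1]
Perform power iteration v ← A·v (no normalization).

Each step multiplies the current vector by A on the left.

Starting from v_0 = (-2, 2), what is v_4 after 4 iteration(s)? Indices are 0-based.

v_4 = (-22, 2)

v_0 = (-2, 2).
v_1 = A·v_0 = (-2, -2).
v_2 = A·v_1 = (-6, 2).
v_3 = A·v_2 = (-10, -2).
v_4 = A·v_3 = (-22, 2).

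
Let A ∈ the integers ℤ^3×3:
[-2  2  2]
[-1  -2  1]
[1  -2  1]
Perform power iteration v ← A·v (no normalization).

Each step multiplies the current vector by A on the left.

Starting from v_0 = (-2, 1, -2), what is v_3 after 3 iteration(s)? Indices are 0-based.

v_3 = (32, 28, -12)

v_0 = (-2, 1, -2).
v_1 = A·v_0 = (2, -2, -6).
v_2 = A·v_1 = (-20, -4, 0).
v_3 = A·v_2 = (32, 28, -12).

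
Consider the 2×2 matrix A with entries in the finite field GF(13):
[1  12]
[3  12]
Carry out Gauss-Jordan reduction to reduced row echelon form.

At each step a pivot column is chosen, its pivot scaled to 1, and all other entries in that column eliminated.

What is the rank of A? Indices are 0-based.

pivot(0,0)=1: scale R0 → (1, 12)
  clear (1,0): R1 −= (3)R0 → (0, 2)
pivot(1,1)=2: scale R1 → (0, 1)
  clear (0,1): R0 −= (12)R1 → (1, 0)

rank = 2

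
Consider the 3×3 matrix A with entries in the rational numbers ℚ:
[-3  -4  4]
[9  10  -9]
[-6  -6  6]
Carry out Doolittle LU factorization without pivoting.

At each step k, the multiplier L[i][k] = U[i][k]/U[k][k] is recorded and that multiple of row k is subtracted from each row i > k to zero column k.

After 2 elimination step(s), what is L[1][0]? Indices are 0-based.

L[1][0] = -3

k=0: U[0][0]=-3
  eliminate (1,0): mult=-3, new row 1: (0, -2, 3); set L[1][0]=-3
  eliminate (2,0): mult=2, new row 2: (0, 2, -2); set L[2][0]=2
k=1: U[1][1]=-2
  eliminate (2,1): mult=-1, new row 2: (0, 0, 1); set L[2][1]=-1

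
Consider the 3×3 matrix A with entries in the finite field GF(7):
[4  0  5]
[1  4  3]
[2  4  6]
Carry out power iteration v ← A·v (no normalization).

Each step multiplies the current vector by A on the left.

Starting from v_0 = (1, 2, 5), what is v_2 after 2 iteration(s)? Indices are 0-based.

v_0 = (1, 2, 5).
v_1 = A·v_0 = (1, 3, 5).
v_2 = A·v_1 = (1, 0, 2).

v_2 = (1, 0, 2)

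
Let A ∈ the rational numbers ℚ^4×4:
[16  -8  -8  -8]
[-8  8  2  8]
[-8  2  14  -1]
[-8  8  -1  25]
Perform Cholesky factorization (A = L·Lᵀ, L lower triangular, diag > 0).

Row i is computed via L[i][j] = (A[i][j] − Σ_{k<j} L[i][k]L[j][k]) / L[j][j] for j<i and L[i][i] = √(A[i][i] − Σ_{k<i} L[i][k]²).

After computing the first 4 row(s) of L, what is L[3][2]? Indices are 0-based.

Step 1: L[0][0] = √(16) = 4.
  L[1][0] = (-8) / L[0][0] = -2.
Step 2: L[1][1] = √(4) = 2.
  L[2][0] = (-8) / L[0][0] = -2.
  L[2][1] = (-2) / L[1][1] = -1.
Step 3: L[2][2] = √(9) = 3.
  L[3][0] = (-8) / L[0][0] = -2.
  L[3][1] = (4) / L[1][1] = 2.
  L[3][2] = (-3) / L[2][2] = -1.
Step 4: L[3][3] = √(16) = 4.

L[3][2] = -1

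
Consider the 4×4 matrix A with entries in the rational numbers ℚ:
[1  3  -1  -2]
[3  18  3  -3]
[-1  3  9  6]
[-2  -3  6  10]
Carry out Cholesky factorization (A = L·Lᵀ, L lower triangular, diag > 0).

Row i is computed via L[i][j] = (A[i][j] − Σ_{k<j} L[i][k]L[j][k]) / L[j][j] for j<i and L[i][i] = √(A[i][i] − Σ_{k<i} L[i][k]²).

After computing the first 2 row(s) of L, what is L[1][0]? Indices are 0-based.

Step 1: L[0][0] = √(1) = 1.
  L[1][0] = (3) / L[0][0] = 3.
Step 2: L[1][1] = √(9) = 3.

L[1][0] = 3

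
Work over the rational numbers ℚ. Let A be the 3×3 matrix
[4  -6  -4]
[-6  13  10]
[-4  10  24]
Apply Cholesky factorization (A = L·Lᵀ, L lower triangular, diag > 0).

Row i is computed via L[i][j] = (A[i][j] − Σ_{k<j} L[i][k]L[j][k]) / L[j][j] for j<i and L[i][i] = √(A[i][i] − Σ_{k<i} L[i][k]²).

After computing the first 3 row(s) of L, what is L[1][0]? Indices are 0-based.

Step 1: L[0][0] = √(4) = 2.
  L[1][0] = (-6) / L[0][0] = -3.
Step 2: L[1][1] = √(4) = 2.
  L[2][0] = (-4) / L[0][0] = -2.
  L[2][1] = (4) / L[1][1] = 2.
Step 3: L[2][2] = √(16) = 4.

L[1][0] = -3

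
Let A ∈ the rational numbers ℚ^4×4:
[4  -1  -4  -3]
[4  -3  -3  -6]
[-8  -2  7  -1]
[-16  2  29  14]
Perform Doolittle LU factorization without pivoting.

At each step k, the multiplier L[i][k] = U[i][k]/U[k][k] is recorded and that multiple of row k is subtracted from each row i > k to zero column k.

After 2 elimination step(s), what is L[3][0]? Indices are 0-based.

L[3][0] = -4

Step 1: pivot at (0,0) is 4.
  row1 ← row1 − (1)·row0  ⇒  L[1][0]=1, U row1=(0, -2, 1, -3)
  row2 ← row2 − (-2)·row0  ⇒  L[2][0]=-2, U row2=(0, -4, -1, -7)
  row3 ← row3 − (-4)·row0  ⇒  L[3][0]=-4, U row3=(0, -2, 13, 2)
Step 2: pivot at (1,1) is -2.
  row2 ← row2 − (2)·row1  ⇒  L[2][1]=2, U row2=(0, 0, -3, -1)
  row3 ← row3 − (1)·row1  ⇒  L[3][1]=1, U row3=(0, 0, 12, 5)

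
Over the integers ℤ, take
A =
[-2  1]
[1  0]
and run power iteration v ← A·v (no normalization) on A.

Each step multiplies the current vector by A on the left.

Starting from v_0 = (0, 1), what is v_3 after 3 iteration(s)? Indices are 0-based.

v_3 = (5, -2)

v_0 = (0, 1).
v_1 = A·v_0 = (1, 0).
v_2 = A·v_1 = (-2, 1).
v_3 = A·v_2 = (5, -2).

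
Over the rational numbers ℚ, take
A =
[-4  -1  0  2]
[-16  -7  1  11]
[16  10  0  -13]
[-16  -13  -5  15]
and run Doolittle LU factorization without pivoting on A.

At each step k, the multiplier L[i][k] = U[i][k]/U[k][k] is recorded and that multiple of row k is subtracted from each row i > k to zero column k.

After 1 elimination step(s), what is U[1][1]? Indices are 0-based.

[col 0] pivot -4
  R1 -= 4*R0 → (0, -3, 1, 3)  (L[1][0] := 4)
  R2 -= -4*R0 → (0, 6, 0, -5)  (L[2][0] := -4)
  R3 -= 4*R0 → (0, -9, -5, 7)  (L[3][0] := 4)

U[1][1] = -3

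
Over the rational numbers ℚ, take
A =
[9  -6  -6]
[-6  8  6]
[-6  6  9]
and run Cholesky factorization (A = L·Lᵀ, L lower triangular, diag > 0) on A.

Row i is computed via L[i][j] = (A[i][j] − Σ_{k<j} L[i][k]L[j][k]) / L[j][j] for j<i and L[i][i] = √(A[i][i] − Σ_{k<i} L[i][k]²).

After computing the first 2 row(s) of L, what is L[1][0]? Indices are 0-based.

Step 1: L[0][0] = √(9) = 3.
  L[1][0] = (-6) / L[0][0] = -2.
Step 2: L[1][1] = √(4) = 2.

L[1][0] = -2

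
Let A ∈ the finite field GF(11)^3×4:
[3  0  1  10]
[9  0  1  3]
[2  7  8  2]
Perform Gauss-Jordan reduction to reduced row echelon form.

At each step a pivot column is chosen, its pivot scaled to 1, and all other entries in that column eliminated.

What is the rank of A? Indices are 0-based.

rank = 3

[1] R0 /= 3  ⇒  (1, 0, 4, 7)
     R1 -= 9·R0  ⇒  (0, 0, 9, 6)
     R2 -= 2·R0  ⇒  (0, 7, 0, 10)
[2] R1 <-> R2
[2] R1 /= 7  ⇒  (0, 1, 0, 3)
[3] R2 /= 9  ⇒  (0, 0, 1, 8)
     R0 -= 4·R2  ⇒  (1, 0, 0, 8)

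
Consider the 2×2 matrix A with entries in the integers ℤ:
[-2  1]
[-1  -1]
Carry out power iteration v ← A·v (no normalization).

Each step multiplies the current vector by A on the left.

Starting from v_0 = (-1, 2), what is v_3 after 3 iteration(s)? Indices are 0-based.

v_3 = (15, 12)

v_0 = (-1, 2).
v_1 = A·v_0 = (4, -1).
v_2 = A·v_1 = (-9, -3).
v_3 = A·v_2 = (15, 12).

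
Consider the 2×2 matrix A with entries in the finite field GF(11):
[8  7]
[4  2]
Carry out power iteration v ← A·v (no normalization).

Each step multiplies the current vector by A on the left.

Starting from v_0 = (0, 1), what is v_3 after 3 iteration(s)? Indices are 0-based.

v_3 = (3, 3)

v_0 = (0, 1).
v_1 = A·v_0 = (7, 2).
v_2 = A·v_1 = (4, 10).
v_3 = A·v_2 = (3, 3).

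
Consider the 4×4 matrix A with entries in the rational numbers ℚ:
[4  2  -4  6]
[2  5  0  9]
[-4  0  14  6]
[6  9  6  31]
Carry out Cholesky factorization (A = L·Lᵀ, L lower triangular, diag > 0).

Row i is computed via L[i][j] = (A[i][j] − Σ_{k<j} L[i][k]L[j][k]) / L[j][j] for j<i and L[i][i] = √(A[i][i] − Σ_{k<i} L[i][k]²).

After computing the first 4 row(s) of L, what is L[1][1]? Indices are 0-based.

L[1][1] = 2

Step 1: L[0][0] = √(4) = 2.
  L[1][0] = (2) / L[0][0] = 1.
Step 2: L[1][1] = √(4) = 2.
  L[2][0] = (-4) / L[0][0] = -2.
  L[2][1] = (2) / L[1][1] = 1.
Step 3: L[2][2] = √(9) = 3.
  L[3][0] = (6) / L[0][0] = 3.
  L[3][1] = (6) / L[1][1] = 3.
  L[3][2] = (9) / L[2][2] = 3.
Step 4: L[3][3] = √(4) = 2.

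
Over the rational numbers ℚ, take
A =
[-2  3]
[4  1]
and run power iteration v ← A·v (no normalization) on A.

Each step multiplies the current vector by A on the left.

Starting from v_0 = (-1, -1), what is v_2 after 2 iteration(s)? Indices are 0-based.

v_2 = (-13, -9)

v_0 = (-1, -1).
v_1 = A·v_0 = (-1, -5).
v_2 = A·v_1 = (-13, -9).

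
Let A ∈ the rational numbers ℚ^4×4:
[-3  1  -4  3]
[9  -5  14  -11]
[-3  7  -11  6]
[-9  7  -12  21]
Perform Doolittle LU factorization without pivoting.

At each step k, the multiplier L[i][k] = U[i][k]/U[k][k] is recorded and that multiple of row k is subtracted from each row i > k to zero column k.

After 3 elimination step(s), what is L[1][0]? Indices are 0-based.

[col 0] pivot -3
  R1 -= -3*R0 → (0, -2, 2, -2)  (L[1][0] := -3)
  R2 -= 1*R0 → (0, 6, -7, 3)  (L[2][0] := 1)
  R3 -= 3*R0 → (0, 4, 0, 12)  (L[3][0] := 3)
[col 1] pivot -2
  R2 -= -3*R1 → (0, 0, -1, -3)  (L[2][1] := -3)
  R3 -= -2*R1 → (0, 0, 4, 8)  (L[3][1] := -2)
[col 2] pivot -1
  R3 -= -4*R2 → (0, 0, 0, -4)  (L[3][2] := -4)

L[1][0] = -3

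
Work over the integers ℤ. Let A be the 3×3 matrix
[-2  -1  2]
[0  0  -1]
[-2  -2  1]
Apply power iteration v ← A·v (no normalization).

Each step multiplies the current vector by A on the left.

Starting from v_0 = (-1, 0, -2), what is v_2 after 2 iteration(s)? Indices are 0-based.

v_0 = (-1, 0, -2).
v_1 = A·v_0 = (-2, 2, 0).
v_2 = A·v_1 = (2, 0, 0).

v_2 = (2, 0, 0)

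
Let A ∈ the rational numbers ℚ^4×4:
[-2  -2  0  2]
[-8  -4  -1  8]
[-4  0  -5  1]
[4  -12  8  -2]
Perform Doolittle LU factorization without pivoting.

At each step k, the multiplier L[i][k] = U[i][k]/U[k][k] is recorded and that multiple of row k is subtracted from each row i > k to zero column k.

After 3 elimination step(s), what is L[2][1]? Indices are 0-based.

[col 0] pivot -2
  R1 -= 4*R0 → (0, 4, -1, 0)  (L[1][0] := 4)
  R2 -= 2*R0 → (0, 4, -5, -3)  (L[2][0] := 2)
  R3 -= -2*R0 → (0, -16, 8, 2)  (L[3][0] := -2)
[col 1] pivot 4
  R2 -= 1*R1 → (0, 0, -4, -3)  (L[2][1] := 1)
  R3 -= -4*R1 → (0, 0, 4, 2)  (L[3][1] := -4)
[col 2] pivot -4
  R3 -= -1*R2 → (0, 0, 0, -1)  (L[3][2] := -1)

L[2][1] = 1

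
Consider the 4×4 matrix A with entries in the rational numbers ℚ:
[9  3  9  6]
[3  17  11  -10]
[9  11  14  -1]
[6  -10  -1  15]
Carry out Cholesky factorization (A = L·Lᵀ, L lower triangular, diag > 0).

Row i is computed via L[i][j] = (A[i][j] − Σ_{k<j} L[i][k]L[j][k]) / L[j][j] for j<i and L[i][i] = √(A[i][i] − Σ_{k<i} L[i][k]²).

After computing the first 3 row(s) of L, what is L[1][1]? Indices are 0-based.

L[1][1] = 4

Step 1: L[0][0] = √(9) = 3.
  L[1][0] = (3) / L[0][0] = 1.
Step 2: L[1][1] = √(16) = 4.
  L[2][0] = (9) / L[0][0] = 3.
  L[2][1] = (8) / L[1][1] = 2.
Step 3: L[2][2] = √(1) = 1.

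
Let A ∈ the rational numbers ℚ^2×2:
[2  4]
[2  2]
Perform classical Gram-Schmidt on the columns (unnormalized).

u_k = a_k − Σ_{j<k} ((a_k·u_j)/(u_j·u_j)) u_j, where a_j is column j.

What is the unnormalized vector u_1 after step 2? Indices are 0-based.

u_1 = (1, -1)

Step 1: u_0 = a_0 = (2, 2).
Step 2: u_1 = a_1 − (3/2)·u_0 = (1, -1).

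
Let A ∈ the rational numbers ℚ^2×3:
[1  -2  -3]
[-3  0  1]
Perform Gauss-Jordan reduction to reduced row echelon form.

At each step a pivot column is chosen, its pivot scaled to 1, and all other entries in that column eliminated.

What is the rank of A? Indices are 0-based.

rank = 2

pivot(0,0)=1: scale R0 → (1, -2, -3)
  clear (1,0): R1 −= (-3)R0 → (0, -6, -8)
pivot(1,1)=-6: scale R1 → (0, 1, 4/3)
  clear (0,1): R0 −= (-2)R1 → (1, 0, -1/3)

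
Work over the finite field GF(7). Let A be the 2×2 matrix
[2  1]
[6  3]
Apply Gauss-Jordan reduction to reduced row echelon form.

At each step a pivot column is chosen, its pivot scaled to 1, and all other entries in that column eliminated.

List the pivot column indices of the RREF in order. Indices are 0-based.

pivot(0,0)=2: scale R0 → (1, 4)
  clear (1,0): R1 −= (6)R0 → (0, 0)
col 1: no nonzero at/below row 1; advance.

pivot columns: 0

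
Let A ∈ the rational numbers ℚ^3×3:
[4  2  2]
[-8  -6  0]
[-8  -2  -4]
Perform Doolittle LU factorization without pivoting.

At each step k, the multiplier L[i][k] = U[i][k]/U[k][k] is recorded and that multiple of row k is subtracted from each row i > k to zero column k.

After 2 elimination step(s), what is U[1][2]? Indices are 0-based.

U[1][2] = 4

k=0: U[0][0]=4
  eliminate (1,0): mult=-2, new row 1: (0, -2, 4); set L[1][0]=-2
  eliminate (2,0): mult=-2, new row 2: (0, 2, 0); set L[2][0]=-2
k=1: U[1][1]=-2
  eliminate (2,1): mult=-1, new row 2: (0, 0, 4); set L[2][1]=-1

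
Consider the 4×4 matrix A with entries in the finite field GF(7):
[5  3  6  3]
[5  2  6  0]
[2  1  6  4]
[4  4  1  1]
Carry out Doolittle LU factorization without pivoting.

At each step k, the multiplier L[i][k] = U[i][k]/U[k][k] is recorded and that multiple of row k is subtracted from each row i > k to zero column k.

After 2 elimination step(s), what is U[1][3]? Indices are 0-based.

k=0: U[0][0]=5
  eliminate (1,0): mult=1, new row 1: (0, 6, 0, 4); set L[1][0]=1
  eliminate (2,0): mult=6, new row 2: (0, 4, 5, 0); set L[2][0]=6
  eliminate (3,0): mult=5, new row 3: (0, 3, 6, 0); set L[3][0]=5
k=1: U[1][1]=6
  eliminate (2,1): mult=3, new row 2: (0, 0, 5, 2); set L[2][1]=3
  eliminate (3,1): mult=4, new row 3: (0, 0, 6, 5); set L[3][1]=4

U[1][3] = 4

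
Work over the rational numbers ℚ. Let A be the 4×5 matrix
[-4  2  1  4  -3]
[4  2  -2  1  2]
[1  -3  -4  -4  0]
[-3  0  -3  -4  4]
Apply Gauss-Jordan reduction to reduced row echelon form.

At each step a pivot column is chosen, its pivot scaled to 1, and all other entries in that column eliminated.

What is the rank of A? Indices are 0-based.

rank = 4

[1] R0 /= -4  ⇒  (1, -1/2, -1/4, -1, 3/4)
     R1 -= 4·R0  ⇒  (0, 4, -1, 5, -1)
     R2 -= 1·R0  ⇒  (0, -5/2, -15/4, -3, -3/4)
     R3 -= -3·R0  ⇒  (0, -3/2, -15/4, -7, 25/4)
[2] R1 /= 4  ⇒  (0, 1, -1/4, 5/4, -1/4)
     R0 -= -1/2·R1  ⇒  (1, 0, -3/8, -3/8, 5/8)
     R2 -= -5/2·R1  ⇒  (0, 0, -35/8, 1/8, -11/8)
     R3 -= -3/2·R1  ⇒  (0, 0, -33/8, -41/8, 47/8)
[3] R2 /= -35/8  ⇒  (0, 0, 1, -1/35, 11/35)
     R0 -= -3/8·R2  ⇒  (1, 0, 0, -27/70, 26/35)
     R1 -= -1/4·R2  ⇒  (0, 1, 0, 87/70, -6/35)
     R3 -= -33/8·R2  ⇒  (0, 0, 0, -367/70, 251/35)
[4] R3 /= -367/70  ⇒  (0, 0, 0, 1, -502/367)
     R0 -= -27/70·R3  ⇒  (1, 0, 0, 0, 79/367)
     R1 -= 87/70·R3  ⇒  (0, 1, 0, 0, 561/367)
     R2 -= -1/35·R3  ⇒  (0, 0, 1, 0, 101/367)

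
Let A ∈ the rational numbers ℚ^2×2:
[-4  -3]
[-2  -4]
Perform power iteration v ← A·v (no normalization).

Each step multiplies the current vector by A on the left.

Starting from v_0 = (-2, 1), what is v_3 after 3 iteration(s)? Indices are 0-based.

v_3 = (110, 80)

v_0 = (-2, 1).
v_1 = A·v_0 = (5, 0).
v_2 = A·v_1 = (-20, -10).
v_3 = A·v_2 = (110, 80).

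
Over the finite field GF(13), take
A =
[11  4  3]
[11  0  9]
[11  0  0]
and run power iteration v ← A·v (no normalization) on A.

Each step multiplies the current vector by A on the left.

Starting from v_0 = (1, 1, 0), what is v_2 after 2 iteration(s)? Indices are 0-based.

v_2 = (8, 4, 9)

v_0 = (1, 1, 0).
v_1 = A·v_0 = (2, 11, 11).
v_2 = A·v_1 = (8, 4, 9).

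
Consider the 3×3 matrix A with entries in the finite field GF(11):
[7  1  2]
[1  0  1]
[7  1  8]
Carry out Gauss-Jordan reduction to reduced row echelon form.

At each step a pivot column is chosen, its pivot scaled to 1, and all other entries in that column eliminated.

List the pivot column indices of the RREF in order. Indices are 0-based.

pivot columns: 0, 1, 2

[1] R0 /= 7  ⇒  (1, 8, 5)
     R1 -= 1·R0  ⇒  (0, 3, 7)
     R2 -= 7·R0  ⇒  (0, 0, 6)
[2] R1 /= 3  ⇒  (0, 1, 6)
     R0 -= 8·R1  ⇒  (1, 0, 1)
[3] R2 /= 6  ⇒  (0, 0, 1)
     R0 -= 1·R2  ⇒  (1, 0, 0)
     R1 -= 6·R2  ⇒  (0, 1, 0)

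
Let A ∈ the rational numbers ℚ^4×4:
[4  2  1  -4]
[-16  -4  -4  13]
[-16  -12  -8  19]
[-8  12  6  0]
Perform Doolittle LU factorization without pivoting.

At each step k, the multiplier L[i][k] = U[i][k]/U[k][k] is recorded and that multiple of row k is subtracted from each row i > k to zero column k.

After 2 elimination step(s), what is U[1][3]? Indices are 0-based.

U[1][3] = -3

k=0: U[0][0]=4
  eliminate (1,0): mult=-4, new row 1: (0, 4, 0, -3); set L[1][0]=-4
  eliminate (2,0): mult=-4, new row 2: (0, -4, -4, 3); set L[2][0]=-4
  eliminate (3,0): mult=-2, new row 3: (0, 16, 8, -8); set L[3][0]=-2
k=1: U[1][1]=4
  eliminate (2,1): mult=-1, new row 2: (0, 0, -4, 0); set L[2][1]=-1
  eliminate (3,1): mult=4, new row 3: (0, 0, 8, 4); set L[3][1]=4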